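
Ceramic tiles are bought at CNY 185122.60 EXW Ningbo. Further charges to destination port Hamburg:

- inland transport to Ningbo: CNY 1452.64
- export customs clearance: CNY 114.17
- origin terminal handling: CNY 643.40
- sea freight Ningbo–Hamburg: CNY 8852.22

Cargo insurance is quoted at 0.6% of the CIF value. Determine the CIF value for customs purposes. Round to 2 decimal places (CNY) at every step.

Let C be the CIF value. C = EXW price + pre-shipment costs + freight + 0.6% × C
C − 0.6% × C = 185122.60 + 1452.64 + 114.17 + 643.40 + 8852.22
0.994 × C = 196185.03
C = 196185.03 / 0.994 = 197369.25
Insurance premium = 0.6% × 197369.25 = 1184.22

CIF value: CNY 197369.25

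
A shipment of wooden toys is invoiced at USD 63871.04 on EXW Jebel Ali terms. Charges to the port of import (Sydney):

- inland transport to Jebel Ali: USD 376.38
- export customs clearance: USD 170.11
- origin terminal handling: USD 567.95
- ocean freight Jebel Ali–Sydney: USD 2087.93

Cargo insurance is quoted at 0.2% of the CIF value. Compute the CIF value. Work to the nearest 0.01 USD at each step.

Let C be the CIF value. C = EXW price + pre-shipment costs + freight + 0.2% × C
C − 0.2% × C = 63871.04 + 376.38 + 170.11 + 567.95 + 2087.93
0.998 × C = 67073.41
C = 67073.41 / 0.998 = 67207.83
Insurance premium = 0.2% × 67207.83 = 134.42

CIF value: USD 67207.83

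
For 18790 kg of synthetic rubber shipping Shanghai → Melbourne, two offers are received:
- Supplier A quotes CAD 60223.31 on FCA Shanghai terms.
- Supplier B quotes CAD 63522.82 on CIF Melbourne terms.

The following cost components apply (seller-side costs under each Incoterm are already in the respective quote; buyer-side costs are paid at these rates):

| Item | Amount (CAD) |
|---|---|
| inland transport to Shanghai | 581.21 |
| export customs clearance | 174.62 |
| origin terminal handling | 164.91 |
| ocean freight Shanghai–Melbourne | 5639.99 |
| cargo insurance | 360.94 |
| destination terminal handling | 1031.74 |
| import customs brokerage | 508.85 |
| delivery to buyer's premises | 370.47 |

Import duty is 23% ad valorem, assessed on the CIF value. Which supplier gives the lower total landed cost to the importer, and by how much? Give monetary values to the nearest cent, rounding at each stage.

Supplier A (FCA):
CIF value = FCA price + origin terminal + freight + insurance = 60223.31 + 164.91 + 5639.99 + 360.94 = 66389.15
Import duty = 66389.15 × 23% = 15269.50
Buyer bears (A): 164.91 + 5639.99 + 360.94 + 1031.74 + 508.85 + 370.47 = 8076.90
Landed cost (A) = invoice 60223.31 + 8076.90 + duty 15269.50 = 83569.71
Supplier B (CIF):
The CIF price already equals the CIF value: 63522.82
Import duty = 63522.82 × 23% = 14610.25
Buyer bears (B): 1031.74 + 508.85 + 370.47 = 1911.06
Landed cost (B) = invoice 63522.82 + 1911.06 + duty 14610.25 = 80044.13
Difference = |83569.71 − 80044.13| = 3525.58

Supplier B is cheaper by CAD 3525.58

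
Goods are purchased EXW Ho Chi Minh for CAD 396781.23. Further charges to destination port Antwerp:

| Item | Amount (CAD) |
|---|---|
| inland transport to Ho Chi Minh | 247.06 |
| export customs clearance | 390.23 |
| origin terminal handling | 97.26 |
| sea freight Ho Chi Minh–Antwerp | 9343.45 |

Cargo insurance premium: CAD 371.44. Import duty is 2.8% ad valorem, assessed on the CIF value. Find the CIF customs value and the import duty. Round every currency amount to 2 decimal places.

CIF value: CAD 407230.67; import duty: CAD 11402.46

CIF = EXW price + pre-shipment costs + freight + insurance
CIF = 396781.23 + 247.06 + 390.23 + 97.26 + 9343.45 + 371.44 = 407230.67
Import duty = 407230.67 × 2.8% = 11402.46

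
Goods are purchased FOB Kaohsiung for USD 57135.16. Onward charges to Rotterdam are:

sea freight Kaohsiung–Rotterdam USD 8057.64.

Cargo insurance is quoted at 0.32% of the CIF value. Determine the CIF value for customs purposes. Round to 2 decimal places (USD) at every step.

Let C be the CIF value. C = FOB price + freight + 0.32% × C
C − 0.32% × C = 57135.16 + 8057.64
0.9968 × C = 65192.80
C = 65192.80 / 0.9968 = 65402.09
Insurance premium = 0.32% × 65402.09 = 209.29

CIF value: USD 65402.09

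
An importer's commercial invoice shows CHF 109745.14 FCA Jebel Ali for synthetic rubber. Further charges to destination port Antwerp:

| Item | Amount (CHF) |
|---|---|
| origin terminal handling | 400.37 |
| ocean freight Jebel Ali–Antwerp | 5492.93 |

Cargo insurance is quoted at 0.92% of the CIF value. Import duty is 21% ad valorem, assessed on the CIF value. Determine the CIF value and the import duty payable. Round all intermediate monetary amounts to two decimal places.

Let C be the CIF value. C = FCA price + pre-shipment costs + freight + 0.92% × C
C − 0.92% × C = 109745.14 + 400.37 + 5492.93
0.9908 × C = 115638.44
C = 115638.44 / 0.9908 = 116712.19
Insurance premium = 0.92% × 116712.19 = 1073.75
Import duty = 116712.19 × 21% = 24509.56

CIF value: CHF 116712.19; import duty: CHF 24509.56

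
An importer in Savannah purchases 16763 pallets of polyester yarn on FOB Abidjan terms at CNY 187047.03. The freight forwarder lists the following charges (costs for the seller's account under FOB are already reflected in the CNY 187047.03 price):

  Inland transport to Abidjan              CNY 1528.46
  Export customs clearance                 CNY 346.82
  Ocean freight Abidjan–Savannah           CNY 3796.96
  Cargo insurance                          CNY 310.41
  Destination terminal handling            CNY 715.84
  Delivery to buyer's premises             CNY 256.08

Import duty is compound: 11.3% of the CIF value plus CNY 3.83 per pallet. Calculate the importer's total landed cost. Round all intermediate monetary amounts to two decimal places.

FOB: the seller bears costs until goods are on board at the origin port; the buyer bears freight, insurance and all costs thereafter.
Already in the invoice (seller's account under FOB): inland to port, export clearance — exclude.
CIF value = FOB price + freight + insurance = 187047.03 + 3796.96 + 310.41 = 191154.40
Ad valorem component: 191154.40 × 11.3% = 21600.45
Specific component: 16763 × 3.83 = 64202.29
Import duty = 21600.45 + 64202.29 = 85802.74
Buyer bears: freight 3796.96 + insurance 310.41 + destination terminal 715.84 + delivery 256.08 + duty 85802.74 = 90882.03
Landed cost = invoice 187047.03 + 90882.03 = 277929.06

Total landed cost: CNY 277929.06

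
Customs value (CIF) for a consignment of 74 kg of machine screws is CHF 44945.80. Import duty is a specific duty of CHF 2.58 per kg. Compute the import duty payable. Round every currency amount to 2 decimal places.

Import duty = 74 × 2.58 = 190.92

Import duty: CHF 190.92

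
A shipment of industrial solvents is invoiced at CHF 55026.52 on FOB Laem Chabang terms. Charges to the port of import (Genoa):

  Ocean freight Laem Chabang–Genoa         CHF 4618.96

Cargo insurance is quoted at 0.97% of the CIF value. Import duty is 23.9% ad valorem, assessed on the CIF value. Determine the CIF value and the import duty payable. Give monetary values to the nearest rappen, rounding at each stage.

Let C be the CIF value. C = FOB price + freight + 0.97% × C
C − 0.97% × C = 55026.52 + 4618.96
0.9903 × C = 59645.48
C = 59645.48 / 0.9903 = 60229.71
Insurance premium = 0.97% × 60229.71 = 584.23
Import duty = 60229.71 × 23.9% = 14394.90

CIF value: CHF 60229.71; import duty: CHF 14394.90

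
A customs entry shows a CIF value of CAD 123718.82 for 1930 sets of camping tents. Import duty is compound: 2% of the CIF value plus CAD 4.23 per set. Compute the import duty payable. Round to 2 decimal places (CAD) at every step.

Ad valorem component: 123718.82 × 2% = 2474.38
Specific component: 1930 × 4.23 = 8163.90
Import duty = 2474.38 + 8163.90 = 10638.28

Import duty: CAD 10638.28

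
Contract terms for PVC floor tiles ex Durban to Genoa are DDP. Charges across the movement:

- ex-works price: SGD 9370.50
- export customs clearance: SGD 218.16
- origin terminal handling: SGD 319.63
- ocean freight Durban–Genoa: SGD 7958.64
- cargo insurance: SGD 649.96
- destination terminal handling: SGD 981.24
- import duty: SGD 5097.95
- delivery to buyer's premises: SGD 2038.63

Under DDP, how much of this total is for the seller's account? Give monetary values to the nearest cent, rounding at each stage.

Seller's account: SGD 26634.71

DDP: the seller bears all costs including import duty.
Seller's account: goods 9370.50 + export clearance 218.16 + origin terminal 319.63 + freight 7958.64 + insurance 649.96 + destination terminal 981.24 + duty 5097.95 + delivery 2038.63 = 26634.71
Buyer's account: 0.00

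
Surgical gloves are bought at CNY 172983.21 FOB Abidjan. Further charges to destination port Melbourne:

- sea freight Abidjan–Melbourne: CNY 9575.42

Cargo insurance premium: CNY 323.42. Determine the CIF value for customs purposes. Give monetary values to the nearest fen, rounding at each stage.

CIF = FOB price + freight + insurance
CIF = 172983.21 + 9575.42 + 323.42 = 182882.05

CIF value: CNY 182882.05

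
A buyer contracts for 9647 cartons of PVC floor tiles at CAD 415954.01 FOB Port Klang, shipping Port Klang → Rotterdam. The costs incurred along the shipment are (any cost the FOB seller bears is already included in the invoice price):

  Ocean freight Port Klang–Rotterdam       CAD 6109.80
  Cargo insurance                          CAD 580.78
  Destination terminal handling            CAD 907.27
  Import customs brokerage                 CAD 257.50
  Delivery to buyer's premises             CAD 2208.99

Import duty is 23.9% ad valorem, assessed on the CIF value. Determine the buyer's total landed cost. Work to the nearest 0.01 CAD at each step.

FOB: the seller bears costs until goods are on board at the origin port; the buyer bears freight, insurance and all costs thereafter.
CIF value = FOB price + freight + insurance = 415954.01 + 6109.80 + 580.78 = 422644.59
Import duty = 422644.59 × 23.9% = 101012.06
Buyer bears: freight 6109.80 + insurance 580.78 + destination terminal 907.27 + brokerage 257.50 + delivery 2208.99 + duty 101012.06 = 111076.40
Landed cost = invoice 415954.01 + 111076.40 = 527030.41

Total landed cost: CAD 527030.41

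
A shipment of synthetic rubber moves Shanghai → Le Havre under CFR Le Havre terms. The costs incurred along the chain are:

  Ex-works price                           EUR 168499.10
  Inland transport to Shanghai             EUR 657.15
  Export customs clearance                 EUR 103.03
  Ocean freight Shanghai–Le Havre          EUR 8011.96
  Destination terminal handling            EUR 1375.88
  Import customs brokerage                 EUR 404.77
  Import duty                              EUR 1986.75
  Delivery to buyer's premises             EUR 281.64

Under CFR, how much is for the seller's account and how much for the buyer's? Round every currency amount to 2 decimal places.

CFR: the seller pays costs through ocean freight to the destination port, but not insurance.
Seller's account: goods 168499.10 + inland to port 657.15 + export clearance 103.03 + freight 8011.96 = 177271.24
Buyer's account: destination terminal 1375.88 + brokerage 404.77 + duty 1986.75 + delivery 281.64 = 4049.04

Seller: EUR 177271.24; buyer: EUR 4049.04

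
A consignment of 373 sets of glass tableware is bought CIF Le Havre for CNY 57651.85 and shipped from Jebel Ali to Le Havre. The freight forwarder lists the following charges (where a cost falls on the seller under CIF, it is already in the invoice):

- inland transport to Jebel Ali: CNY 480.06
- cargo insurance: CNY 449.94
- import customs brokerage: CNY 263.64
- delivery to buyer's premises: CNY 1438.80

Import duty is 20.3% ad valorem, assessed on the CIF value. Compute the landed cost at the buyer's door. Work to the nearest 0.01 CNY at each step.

Total landed cost: CNY 71057.62

CIF: the seller pays costs through ocean freight and marine insurance to the destination port.
Already in the invoice (seller's account under CIF): inland to port, insurance — exclude.
The CIF price already equals the CIF value: 57651.85
Import duty = 57651.85 × 20.3% = 11703.33
Buyer bears: brokerage 263.64 + delivery 1438.80 + duty 11703.33 = 13405.77
Landed cost = invoice 57651.85 + 13405.77 = 71057.62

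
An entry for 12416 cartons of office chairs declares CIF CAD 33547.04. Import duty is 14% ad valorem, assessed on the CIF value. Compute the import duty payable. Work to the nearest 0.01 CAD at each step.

Import duty: CAD 4696.59

Import duty = 33547.04 × 14% = 4696.59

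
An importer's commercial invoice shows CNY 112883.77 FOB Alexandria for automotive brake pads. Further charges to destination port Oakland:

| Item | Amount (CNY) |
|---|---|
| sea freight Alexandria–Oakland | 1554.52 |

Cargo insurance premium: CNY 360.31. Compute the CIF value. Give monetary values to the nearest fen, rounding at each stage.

CIF = FOB price + freight + insurance
CIF = 112883.77 + 1554.52 + 360.31 = 114798.60

CIF value: CNY 114798.60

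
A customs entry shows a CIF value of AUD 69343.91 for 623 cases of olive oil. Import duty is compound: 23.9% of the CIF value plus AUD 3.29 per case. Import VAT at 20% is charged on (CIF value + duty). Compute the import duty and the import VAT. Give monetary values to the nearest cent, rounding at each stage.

Ad valorem component: 69343.91 × 23.9% = 16573.19
Specific component: 623 × 3.29 = 2049.67
Import duty = 16573.19 + 2049.67 = 18622.86
VAT base = CIF + duty = 69343.91 + 18622.86 = 87966.77
Import VAT = 87966.77 × 20% = 17593.35

Import duty: AUD 18622.86; import VAT: AUD 17593.35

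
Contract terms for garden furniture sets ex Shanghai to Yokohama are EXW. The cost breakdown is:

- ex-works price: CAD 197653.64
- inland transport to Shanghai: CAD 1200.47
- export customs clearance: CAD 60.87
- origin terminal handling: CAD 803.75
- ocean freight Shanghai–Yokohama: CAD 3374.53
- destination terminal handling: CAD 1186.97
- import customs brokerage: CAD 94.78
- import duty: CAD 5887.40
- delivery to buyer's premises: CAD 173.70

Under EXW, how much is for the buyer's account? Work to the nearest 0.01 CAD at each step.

Buyer's account: CAD 12782.47

EXW: the seller makes goods available at their premises; the buyer bears all onward costs.
Seller's account: goods 197653.64 = 197653.64
Buyer's account: inland to port 1200.47 + export clearance 60.87 + origin terminal 803.75 + freight 3374.53 + destination terminal 1186.97 + brokerage 94.78 + duty 5887.40 + delivery 173.70 = 12782.47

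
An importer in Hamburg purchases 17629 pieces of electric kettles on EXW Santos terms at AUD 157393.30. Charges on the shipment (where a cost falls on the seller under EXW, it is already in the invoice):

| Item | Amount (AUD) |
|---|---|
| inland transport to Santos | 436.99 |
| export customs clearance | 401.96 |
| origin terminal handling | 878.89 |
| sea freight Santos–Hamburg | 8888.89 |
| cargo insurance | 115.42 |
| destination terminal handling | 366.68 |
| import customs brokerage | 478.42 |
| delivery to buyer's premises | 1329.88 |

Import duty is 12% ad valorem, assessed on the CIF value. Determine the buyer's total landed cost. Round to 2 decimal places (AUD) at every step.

Total landed cost: AUD 190464.28

EXW: the seller makes goods available at their premises; the buyer bears all onward costs.
CIF value = EXW price + inland to port + export clearance + origin terminal + freight + insurance = 157393.30 + 436.99 + 401.96 + 878.89 + 8888.89 + 115.42 = 168115.45
Import duty = 168115.45 × 12% = 20173.85
Buyer bears: inland to port 436.99 + export clearance 401.96 + origin terminal 878.89 + freight 8888.89 + insurance 115.42 + destination terminal 366.68 + brokerage 478.42 + delivery 1329.88 + duty 20173.85 = 33070.98
Landed cost = invoice 157393.30 + 33070.98 = 190464.28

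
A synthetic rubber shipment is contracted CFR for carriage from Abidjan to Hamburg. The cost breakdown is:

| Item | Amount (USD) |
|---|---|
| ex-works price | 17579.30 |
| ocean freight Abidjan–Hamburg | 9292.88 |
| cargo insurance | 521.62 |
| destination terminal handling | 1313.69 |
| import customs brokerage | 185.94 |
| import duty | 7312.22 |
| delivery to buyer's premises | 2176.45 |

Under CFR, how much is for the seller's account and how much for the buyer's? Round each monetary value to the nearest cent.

Seller: USD 26872.18; buyer: USD 11509.92

CFR: the seller pays costs through ocean freight to the destination port, but not insurance.
Seller's account: goods 17579.30 + freight 9292.88 = 26872.18
Buyer's account: insurance 521.62 + destination terminal 1313.69 + brokerage 185.94 + duty 7312.22 + delivery 2176.45 = 11509.92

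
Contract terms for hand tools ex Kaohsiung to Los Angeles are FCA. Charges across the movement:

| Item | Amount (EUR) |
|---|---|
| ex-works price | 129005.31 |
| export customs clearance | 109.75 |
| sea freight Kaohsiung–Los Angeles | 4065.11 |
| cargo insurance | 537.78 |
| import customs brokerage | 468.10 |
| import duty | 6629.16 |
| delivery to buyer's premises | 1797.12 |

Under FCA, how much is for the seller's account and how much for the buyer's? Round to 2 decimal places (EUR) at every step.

FCA: the seller delivers export-cleared goods to the carrier; the buyer bears costs from that point.
Seller's account: goods 129005.31 + export clearance 109.75 = 129115.06
Buyer's account: freight 4065.11 + insurance 537.78 + brokerage 468.10 + duty 6629.16 + delivery 1797.12 = 13497.27

Seller: EUR 129115.06; buyer: EUR 13497.27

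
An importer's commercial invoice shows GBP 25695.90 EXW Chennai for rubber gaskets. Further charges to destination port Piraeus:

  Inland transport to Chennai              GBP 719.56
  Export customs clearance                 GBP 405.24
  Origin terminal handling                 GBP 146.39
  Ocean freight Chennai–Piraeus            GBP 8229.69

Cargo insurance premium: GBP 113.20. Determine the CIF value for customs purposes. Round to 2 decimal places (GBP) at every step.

CIF = EXW price + pre-shipment costs + freight + insurance
CIF = 25695.90 + 719.56 + 405.24 + 146.39 + 8229.69 + 113.20 = 35309.98

CIF value: GBP 35309.98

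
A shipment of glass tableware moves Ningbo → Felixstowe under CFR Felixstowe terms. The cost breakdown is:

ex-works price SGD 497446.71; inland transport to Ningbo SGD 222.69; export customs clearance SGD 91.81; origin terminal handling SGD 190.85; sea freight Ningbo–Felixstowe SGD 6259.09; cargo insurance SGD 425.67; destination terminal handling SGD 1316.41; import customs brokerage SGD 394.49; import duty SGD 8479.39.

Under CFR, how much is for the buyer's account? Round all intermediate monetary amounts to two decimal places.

Buyer's account: SGD 10615.96

CFR: the seller pays costs through ocean freight to the destination port, but not insurance.
Seller's account: goods 497446.71 + inland to port 222.69 + export clearance 91.81 + origin terminal 190.85 + freight 6259.09 = 504211.15
Buyer's account: insurance 425.67 + destination terminal 1316.41 + brokerage 394.49 + duty 8479.39 = 10615.96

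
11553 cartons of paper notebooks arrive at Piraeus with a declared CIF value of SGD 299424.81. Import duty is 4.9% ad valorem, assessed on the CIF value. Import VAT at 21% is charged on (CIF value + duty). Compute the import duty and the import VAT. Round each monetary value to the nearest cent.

Import duty: SGD 14671.82; import VAT: SGD 65960.29

Import duty = 299424.81 × 4.9% = 14671.82
VAT base = CIF + duty = 299424.81 + 14671.82 = 314096.63
Import VAT = 314096.63 × 21% = 65960.29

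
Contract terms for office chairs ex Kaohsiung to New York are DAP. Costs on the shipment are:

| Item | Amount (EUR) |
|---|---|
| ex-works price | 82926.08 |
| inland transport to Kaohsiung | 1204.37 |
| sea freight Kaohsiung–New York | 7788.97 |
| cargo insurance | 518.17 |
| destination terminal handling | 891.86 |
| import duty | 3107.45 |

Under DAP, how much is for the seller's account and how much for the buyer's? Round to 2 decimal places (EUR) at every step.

Seller: EUR 93329.45; buyer: EUR 3107.45

DAP: the seller bears all costs to the named destination except import duty and clearance.
Seller's account: goods 82926.08 + inland to port 1204.37 + freight 7788.97 + insurance 518.17 + destination terminal 891.86 = 93329.45
Buyer's account: duty 3107.45 = 3107.45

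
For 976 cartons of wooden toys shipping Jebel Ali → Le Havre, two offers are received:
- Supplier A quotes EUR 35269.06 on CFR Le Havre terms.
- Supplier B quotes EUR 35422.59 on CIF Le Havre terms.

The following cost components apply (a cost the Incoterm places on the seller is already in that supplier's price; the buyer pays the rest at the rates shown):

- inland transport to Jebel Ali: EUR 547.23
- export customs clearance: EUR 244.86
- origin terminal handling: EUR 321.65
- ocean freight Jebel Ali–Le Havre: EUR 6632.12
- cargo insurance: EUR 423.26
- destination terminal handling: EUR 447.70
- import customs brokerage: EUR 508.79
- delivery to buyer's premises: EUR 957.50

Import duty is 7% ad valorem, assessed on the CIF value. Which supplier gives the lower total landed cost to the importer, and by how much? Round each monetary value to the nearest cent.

Supplier A (CFR):
CIF value = CFR price + insurance = 35269.06 + 423.26 = 35692.32
Import duty = 35692.32 × 7% = 2498.46
Buyer bears (A): 423.26 + 447.70 + 508.79 + 957.50 = 2337.25
Landed cost (A) = invoice 35269.06 + 2337.25 + duty 2498.46 = 40104.77
Supplier B (CIF):
The CIF price already equals the CIF value: 35422.59
Import duty = 35422.59 × 7% = 2479.58
Buyer bears (B): 447.70 + 508.79 + 957.50 = 1913.99
Landed cost (B) = invoice 35422.59 + 1913.99 + duty 2479.58 = 39816.16
Difference = |40104.77 − 39816.16| = 288.61

Supplier B is cheaper by EUR 288.61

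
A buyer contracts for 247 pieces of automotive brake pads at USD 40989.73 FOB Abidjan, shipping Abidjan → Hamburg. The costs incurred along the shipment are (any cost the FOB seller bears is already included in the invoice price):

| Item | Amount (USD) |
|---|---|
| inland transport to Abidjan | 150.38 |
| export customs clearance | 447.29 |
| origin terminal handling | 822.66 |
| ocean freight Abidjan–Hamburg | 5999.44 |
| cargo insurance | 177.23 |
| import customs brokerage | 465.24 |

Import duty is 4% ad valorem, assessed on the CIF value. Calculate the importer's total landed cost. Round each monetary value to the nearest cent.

Total landed cost: USD 49518.30

FOB: the seller bears costs until goods are on board at the origin port; the buyer bears freight, insurance and all costs thereafter.
Already in the invoice (seller's account under FOB): inland to port, export clearance, origin terminal — exclude.
CIF value = FOB price + freight + insurance = 40989.73 + 5999.44 + 177.23 = 47166.40
Import duty = 47166.40 × 4% = 1886.66
Buyer bears: freight 5999.44 + insurance 177.23 + brokerage 465.24 + duty 1886.66 = 8528.57
Landed cost = invoice 40989.73 + 8528.57 = 49518.30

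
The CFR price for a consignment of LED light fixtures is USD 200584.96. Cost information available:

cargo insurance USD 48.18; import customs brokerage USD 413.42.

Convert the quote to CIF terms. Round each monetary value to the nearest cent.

Not relevant to the conversion: brokerage — on the buyer under both terms; not part of either seller's price.
From CFR to CIF, the seller additionally bears: insurance.
CIF price = 200584.96 + 48.18 = 200633.14

CIF price: USD 200633.14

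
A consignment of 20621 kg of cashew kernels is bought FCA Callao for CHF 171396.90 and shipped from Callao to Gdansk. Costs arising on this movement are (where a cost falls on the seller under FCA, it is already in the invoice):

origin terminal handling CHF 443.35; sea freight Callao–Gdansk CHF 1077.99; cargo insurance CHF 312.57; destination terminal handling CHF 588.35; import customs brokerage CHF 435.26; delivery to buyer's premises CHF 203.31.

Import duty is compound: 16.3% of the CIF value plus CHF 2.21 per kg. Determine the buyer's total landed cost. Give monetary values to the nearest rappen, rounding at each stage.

FCA: the seller delivers export-cleared goods to the carrier; the buyer bears costs from that point.
CIF value = FCA price + origin terminal + freight + insurance = 171396.90 + 443.35 + 1077.99 + 312.57 = 173230.81
Ad valorem component: 173230.81 × 16.3% = 28236.62
Specific component: 20621 × 2.21 = 45572.41
Import duty = 28236.62 + 45572.41 = 73809.03
Buyer bears: origin terminal 443.35 + freight 1077.99 + insurance 312.57 + destination terminal 588.35 + brokerage 435.26 + delivery 203.31 + duty 73809.03 = 76869.86
Landed cost = invoice 171396.90 + 76869.86 = 248266.76

Total landed cost: CHF 248266.76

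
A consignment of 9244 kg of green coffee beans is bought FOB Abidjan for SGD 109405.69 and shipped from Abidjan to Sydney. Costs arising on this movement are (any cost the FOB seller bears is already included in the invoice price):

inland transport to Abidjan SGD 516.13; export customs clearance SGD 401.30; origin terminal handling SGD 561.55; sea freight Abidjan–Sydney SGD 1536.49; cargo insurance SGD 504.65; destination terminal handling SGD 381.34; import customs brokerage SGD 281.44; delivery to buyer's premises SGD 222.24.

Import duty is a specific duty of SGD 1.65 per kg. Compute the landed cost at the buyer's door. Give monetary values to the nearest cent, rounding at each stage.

FOB: the seller bears costs until goods are on board at the origin port; the buyer bears freight, insurance and all costs thereafter.
Already in the invoice (seller's account under FOB): inland to port, export clearance, origin terminal — exclude.
CIF value = FOB price + freight + insurance = 109405.69 + 1536.49 + 504.65 = 111446.83
Import duty = 9244 × 1.65 = 15252.60
Buyer bears: freight 1536.49 + insurance 504.65 + destination terminal 381.34 + brokerage 281.44 + delivery 222.24 + duty 15252.60 = 18178.76
Landed cost = invoice 109405.69 + 18178.76 = 127584.45

Total landed cost: SGD 127584.45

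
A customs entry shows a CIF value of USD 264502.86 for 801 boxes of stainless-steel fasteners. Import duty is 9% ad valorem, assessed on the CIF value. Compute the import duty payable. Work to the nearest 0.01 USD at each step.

Import duty = 264502.86 × 9% = 23805.26

Import duty: USD 23805.26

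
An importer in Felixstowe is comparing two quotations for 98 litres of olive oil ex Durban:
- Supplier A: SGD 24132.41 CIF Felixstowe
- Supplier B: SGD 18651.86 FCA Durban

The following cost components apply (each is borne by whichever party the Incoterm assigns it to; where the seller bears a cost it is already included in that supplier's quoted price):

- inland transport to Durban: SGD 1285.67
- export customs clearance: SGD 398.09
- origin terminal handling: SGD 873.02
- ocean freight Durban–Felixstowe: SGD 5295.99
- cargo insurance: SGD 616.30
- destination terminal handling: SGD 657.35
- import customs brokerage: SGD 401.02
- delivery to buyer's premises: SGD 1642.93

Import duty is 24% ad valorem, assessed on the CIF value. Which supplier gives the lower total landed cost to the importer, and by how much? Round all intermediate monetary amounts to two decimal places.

Supplier A is cheaper by SGD 1617.90

Supplier A (CIF):
The CIF price already equals the CIF value: 24132.41
Import duty = 24132.41 × 24% = 5791.78
Buyer bears (A): 657.35 + 401.02 + 1642.93 = 2701.30
Landed cost (A) = invoice 24132.41 + 2701.30 + duty 5791.78 = 32625.49
Supplier B (FCA):
CIF value = FCA price + origin terminal + freight + insurance = 18651.86 + 873.02 + 5295.99 + 616.30 = 25437.17
Import duty = 25437.17 × 24% = 6104.92
Buyer bears (B): 873.02 + 5295.99 + 616.30 + 657.35 + 401.02 + 1642.93 = 9486.61
Landed cost (B) = invoice 18651.86 + 9486.61 + duty 6104.92 = 34243.39
Difference = |32625.49 − 34243.39| = 1617.90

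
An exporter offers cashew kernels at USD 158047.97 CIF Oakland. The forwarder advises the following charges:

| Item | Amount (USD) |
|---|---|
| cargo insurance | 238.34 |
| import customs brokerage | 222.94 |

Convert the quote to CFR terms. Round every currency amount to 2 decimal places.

Not relevant to the conversion: brokerage — on the buyer under both terms; not part of either seller's price.
From CIF to CFR, the seller no longer bears: insurance.
CFR price = 158047.97 − 238.34 = 157809.63

CFR price: USD 157809.63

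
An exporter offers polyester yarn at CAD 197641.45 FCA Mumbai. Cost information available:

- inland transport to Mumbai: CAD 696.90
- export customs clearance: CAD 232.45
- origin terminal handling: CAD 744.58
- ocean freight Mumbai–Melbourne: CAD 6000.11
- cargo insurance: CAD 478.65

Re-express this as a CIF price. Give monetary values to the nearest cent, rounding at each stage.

Not relevant to the conversion: export clearance, inland to port — on the seller under both FCA and CIF; already in the FCA price and stays in the CIF price.
From FCA to CIF, the seller additionally bears: origin terminal, freight, insurance.
CIF price = 197641.45 + 744.58 + 6000.11 + 478.65 = 204864.79

CIF price: CAD 204864.79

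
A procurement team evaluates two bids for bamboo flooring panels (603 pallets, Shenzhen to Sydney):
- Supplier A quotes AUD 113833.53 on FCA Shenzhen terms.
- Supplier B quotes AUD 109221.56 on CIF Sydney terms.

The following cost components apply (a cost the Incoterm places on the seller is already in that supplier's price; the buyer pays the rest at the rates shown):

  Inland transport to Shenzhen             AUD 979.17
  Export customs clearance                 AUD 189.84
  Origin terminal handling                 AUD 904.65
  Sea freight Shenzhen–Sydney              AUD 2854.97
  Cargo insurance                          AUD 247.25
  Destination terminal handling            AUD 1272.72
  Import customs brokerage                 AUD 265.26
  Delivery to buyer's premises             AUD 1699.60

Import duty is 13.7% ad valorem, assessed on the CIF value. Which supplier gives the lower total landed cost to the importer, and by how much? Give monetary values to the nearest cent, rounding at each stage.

Supplier A (FCA):
CIF value = FCA price + origin terminal + freight + insurance = 113833.53 + 904.65 + 2854.97 + 247.25 = 117840.40
Import duty = 117840.40 × 13.7% = 16144.13
Buyer bears (A): 904.65 + 2854.97 + 247.25 + 1272.72 + 265.26 + 1699.60 = 7244.45
Landed cost (A) = invoice 113833.53 + 7244.45 + duty 16144.13 = 137222.11
Supplier B (CIF):
The CIF price already equals the CIF value: 109221.56
Import duty = 109221.56 × 13.7% = 14963.35
Buyer bears (B): 1272.72 + 265.26 + 1699.60 = 3237.58
Landed cost (B) = invoice 109221.56 + 3237.58 + duty 14963.35 = 127422.49
Difference = |137222.11 − 127422.49| = 9799.62

Supplier B is cheaper by AUD 9799.62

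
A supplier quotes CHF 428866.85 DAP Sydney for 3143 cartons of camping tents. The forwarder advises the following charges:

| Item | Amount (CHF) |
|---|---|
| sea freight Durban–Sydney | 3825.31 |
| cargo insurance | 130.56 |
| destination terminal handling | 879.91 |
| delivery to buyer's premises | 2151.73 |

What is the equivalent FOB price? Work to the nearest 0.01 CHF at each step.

FOB price: CHF 421879.34

From DAP to FOB, the seller no longer bears: freight, insurance, destination terminal, delivery.
FOB price = 428866.85 − 3825.31 − 130.56 − 879.91 − 2151.73 = 421879.34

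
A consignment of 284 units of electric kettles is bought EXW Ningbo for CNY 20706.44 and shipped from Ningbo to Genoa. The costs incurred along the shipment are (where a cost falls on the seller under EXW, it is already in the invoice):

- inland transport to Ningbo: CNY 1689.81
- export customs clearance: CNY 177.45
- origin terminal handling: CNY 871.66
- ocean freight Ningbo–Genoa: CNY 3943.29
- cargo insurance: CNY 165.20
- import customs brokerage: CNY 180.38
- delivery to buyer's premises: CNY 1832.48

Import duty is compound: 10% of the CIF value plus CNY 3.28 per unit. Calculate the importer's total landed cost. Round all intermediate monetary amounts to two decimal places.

Total landed cost: CNY 33253.62

EXW: the seller makes goods available at their premises; the buyer bears all onward costs.
CIF value = EXW price + inland to port + export clearance + origin terminal + freight + insurance = 20706.44 + 1689.81 + 177.45 + 871.66 + 3943.29 + 165.20 = 27553.85
Ad valorem component: 27553.85 × 10% = 2755.39
Specific component: 284 × 3.28 = 931.52
Import duty = 2755.39 + 931.52 = 3686.91
Buyer bears: inland to port 1689.81 + export clearance 177.45 + origin terminal 871.66 + freight 3943.29 + insurance 165.20 + brokerage 180.38 + delivery 1832.48 + duty 3686.91 = 12547.18
Landed cost = invoice 20706.44 + 12547.18 = 33253.62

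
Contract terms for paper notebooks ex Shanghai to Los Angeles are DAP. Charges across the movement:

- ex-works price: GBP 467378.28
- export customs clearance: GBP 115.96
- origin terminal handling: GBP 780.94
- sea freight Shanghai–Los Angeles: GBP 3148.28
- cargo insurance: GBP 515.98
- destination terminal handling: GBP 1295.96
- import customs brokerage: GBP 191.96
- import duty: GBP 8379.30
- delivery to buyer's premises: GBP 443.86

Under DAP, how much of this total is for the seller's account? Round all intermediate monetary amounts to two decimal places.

DAP: the seller bears all costs to the named destination except import duty and clearance.
Seller's account: goods 467378.28 + export clearance 115.96 + origin terminal 780.94 + freight 3148.28 + insurance 515.98 + destination terminal 1295.96 + delivery 443.86 = 473679.26
Buyer's account: brokerage 191.96 + duty 8379.30 = 8571.26

Seller's account: GBP 473679.26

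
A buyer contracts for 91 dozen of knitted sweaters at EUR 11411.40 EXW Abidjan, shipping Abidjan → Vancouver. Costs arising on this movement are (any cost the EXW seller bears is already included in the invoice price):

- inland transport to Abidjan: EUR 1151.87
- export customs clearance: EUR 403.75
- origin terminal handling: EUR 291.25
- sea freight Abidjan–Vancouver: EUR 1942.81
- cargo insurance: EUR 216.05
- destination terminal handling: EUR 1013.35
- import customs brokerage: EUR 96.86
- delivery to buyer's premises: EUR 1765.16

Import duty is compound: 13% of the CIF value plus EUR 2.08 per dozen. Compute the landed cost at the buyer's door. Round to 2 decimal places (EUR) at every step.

Total landed cost: EUR 20486.01

EXW: the seller makes goods available at their premises; the buyer bears all onward costs.
CIF value = EXW price + inland to port + export clearance + origin terminal + freight + insurance = 11411.40 + 1151.87 + 403.75 + 291.25 + 1942.81 + 216.05 = 15417.13
Ad valorem component: 15417.13 × 13% = 2004.23
Specific component: 91 × 2.08 = 189.28
Import duty = 2004.23 + 189.28 = 2193.51
Buyer bears: inland to port 1151.87 + export clearance 403.75 + origin terminal 291.25 + freight 1942.81 + insurance 216.05 + destination terminal 1013.35 + brokerage 96.86 + delivery 1765.16 + duty 2193.51 = 9074.61
Landed cost = invoice 11411.40 + 9074.61 = 20486.01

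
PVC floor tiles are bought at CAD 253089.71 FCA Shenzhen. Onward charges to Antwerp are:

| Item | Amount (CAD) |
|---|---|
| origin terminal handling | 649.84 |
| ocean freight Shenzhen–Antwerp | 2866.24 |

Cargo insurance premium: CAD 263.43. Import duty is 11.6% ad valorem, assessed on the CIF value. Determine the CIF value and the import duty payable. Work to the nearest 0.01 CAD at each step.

CIF = FCA price + pre-shipment costs + freight + insurance
CIF = 253089.71 + 649.84 + 2866.24 + 263.43 = 256869.22
Import duty = 256869.22 × 11.6% = 29796.83

CIF value: CAD 256869.22; import duty: CAD 29796.83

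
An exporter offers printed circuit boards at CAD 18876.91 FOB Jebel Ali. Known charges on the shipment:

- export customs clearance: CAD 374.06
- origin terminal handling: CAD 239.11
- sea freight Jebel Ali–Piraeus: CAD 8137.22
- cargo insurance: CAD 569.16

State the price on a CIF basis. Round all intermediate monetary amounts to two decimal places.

Not relevant to the conversion: origin terminal, export clearance — on the seller under both FOB and CIF; already in the FOB price and stays in the CIF price.
From FOB to CIF, the seller additionally bears: freight, insurance.
CIF price = 18876.91 + 8137.22 + 569.16 = 27583.29

CIF price: CAD 27583.29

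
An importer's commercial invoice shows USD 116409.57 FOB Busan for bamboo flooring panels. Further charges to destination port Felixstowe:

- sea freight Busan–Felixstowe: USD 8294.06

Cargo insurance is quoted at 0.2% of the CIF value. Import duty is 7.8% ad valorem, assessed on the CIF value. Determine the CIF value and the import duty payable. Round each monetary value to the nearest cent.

Let C be the CIF value. C = FOB price + freight + 0.2% × C
C − 0.2% × C = 116409.57 + 8294.06
0.998 × C = 124703.63
C = 124703.63 / 0.998 = 124953.54
Insurance premium = 0.2% × 124953.54 = 249.91
Import duty = 124953.54 × 7.8% = 9746.38

CIF value: USD 124953.54; import duty: USD 9746.38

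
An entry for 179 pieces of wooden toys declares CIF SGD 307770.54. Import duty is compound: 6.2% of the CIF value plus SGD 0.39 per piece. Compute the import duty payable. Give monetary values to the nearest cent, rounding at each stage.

Ad valorem component: 307770.54 × 6.2% = 19081.77
Specific component: 179 × 0.39 = 69.81
Import duty = 19081.77 + 69.81 = 19151.58

Import duty: SGD 19151.58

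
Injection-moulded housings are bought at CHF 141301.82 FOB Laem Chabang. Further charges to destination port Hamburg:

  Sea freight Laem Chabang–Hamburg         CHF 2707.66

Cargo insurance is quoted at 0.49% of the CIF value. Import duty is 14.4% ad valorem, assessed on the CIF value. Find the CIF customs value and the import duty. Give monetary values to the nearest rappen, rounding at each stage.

Let C be the CIF value. C = FOB price + freight + 0.49% × C
C − 0.49% × C = 141301.82 + 2707.66
0.9951 × C = 144009.48
C = 144009.48 / 0.9951 = 144718.60
Insurance premium = 0.49% × 144718.60 = 709.12
Import duty = 144718.60 × 14.4% = 20839.48

CIF value: CHF 144718.60; import duty: CHF 20839.48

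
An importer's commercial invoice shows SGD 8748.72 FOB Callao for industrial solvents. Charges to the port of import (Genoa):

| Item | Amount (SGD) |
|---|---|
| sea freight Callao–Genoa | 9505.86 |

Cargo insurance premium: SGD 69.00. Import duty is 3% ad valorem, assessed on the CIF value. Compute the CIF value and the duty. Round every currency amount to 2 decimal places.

CIF value: SGD 18323.58; import duty: SGD 549.71

CIF = FOB price + freight + insurance
CIF = 8748.72 + 9505.86 + 69.00 = 18323.58
Import duty = 18323.58 × 3% = 549.71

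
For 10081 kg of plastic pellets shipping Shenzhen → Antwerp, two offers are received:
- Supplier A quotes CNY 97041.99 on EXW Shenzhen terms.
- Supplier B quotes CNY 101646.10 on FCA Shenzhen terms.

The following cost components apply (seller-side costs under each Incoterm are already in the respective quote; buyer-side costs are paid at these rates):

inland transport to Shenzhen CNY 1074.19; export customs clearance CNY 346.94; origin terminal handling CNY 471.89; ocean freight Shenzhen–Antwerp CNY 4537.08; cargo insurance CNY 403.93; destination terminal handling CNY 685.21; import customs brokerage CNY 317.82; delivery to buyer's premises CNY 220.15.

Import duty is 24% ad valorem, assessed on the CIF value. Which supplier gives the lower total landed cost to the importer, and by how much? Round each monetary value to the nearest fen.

Supplier A (EXW):
CIF value = EXW price + inland to port + export clearance + origin terminal + freight + insurance = 97041.99 + 1074.19 + 346.94 + 471.89 + 4537.08 + 403.93 = 103876.02
Import duty = 103876.02 × 24% = 24930.24
Buyer bears (A): 1074.19 + 346.94 + 471.89 + 4537.08 + 403.93 + 685.21 + 317.82 + 220.15 = 8057.21
Landed cost (A) = invoice 97041.99 + 8057.21 + duty 24930.24 = 130029.44
Supplier B (FCA):
CIF value = FCA price + origin terminal + freight + insurance = 101646.10 + 471.89 + 4537.08 + 403.93 = 107059.00
Import duty = 107059.00 × 24% = 25694.16
Buyer bears (B): 471.89 + 4537.08 + 403.93 + 685.21 + 317.82 + 220.15 = 6636.08
Landed cost (B) = invoice 101646.10 + 6636.08 + duty 25694.16 = 133976.34
Difference = |130029.44 − 133976.34| = 3946.90

Supplier A is cheaper by CNY 3946.90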